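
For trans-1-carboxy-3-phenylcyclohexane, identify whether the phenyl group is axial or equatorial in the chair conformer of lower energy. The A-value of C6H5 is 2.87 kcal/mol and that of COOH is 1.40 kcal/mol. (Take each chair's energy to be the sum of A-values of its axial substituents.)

C1 and C3 have the same parity, so for the trans isomer the two substituents are one axial and one equatorial in each chair.
Chair I (phenyl axial, carboxyl equatorial): E = 2.87 kcal/mol.
Chair II (phenyl equatorial, carboxyl axial): E = 1.40 kcal/mol.
Chair II is the more stable (lower-energy) conformer, and in that chair the phenyl group is equatorial.

equatorial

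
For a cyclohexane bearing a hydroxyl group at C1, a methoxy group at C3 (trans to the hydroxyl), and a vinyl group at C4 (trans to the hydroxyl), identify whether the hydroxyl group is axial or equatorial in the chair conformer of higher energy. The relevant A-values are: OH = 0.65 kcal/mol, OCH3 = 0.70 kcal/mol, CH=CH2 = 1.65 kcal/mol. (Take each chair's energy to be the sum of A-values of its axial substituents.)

Chair I (hydroxyl axial, methoxy equatorial, vinyl axial): E = 2.30 kcal/mol.
Chair II (hydroxyl equatorial, methoxy axial, vinyl equatorial): E = 0.70 kcal/mol.
Chair I is the less stable (higher-energy) conformer, and in that chair the hydroxyl group is axial.

axial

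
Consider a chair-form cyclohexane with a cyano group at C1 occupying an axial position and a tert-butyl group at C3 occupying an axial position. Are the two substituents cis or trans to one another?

C1 and C3 have the same parity, so their axial bonds point in the same direction.
With same-parity carbons, two substituents on the same face are both axial or both equatorial; opposite faces give one of each.
Here the groups are axial/axial → same face → cis.

cis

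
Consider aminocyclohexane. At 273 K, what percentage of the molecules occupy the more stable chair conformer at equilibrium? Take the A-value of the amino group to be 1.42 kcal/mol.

One chair has the amino group axial (E = 1.42 kcal/mol) and the other has it equatorial (E = 0).
ΔG = 1.42 kcal/mol between the two chairs.
K = exp(ΔG/RT) with R = 1.987×10⁻³ kcal mol⁻¹ K⁻¹ and T = 273 K gives K ≈ 13.7.
Fraction in the lower-energy chair = K/(K+1) = 93.2%.

93.2%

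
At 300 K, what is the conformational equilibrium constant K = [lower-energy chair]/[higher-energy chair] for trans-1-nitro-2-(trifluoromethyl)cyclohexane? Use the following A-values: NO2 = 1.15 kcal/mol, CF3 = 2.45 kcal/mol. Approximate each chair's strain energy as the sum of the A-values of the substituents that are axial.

K ≈ 420

C1 and C2 have opposite parity, so for the trans isomer the two substituents are e,e in one chair and a,a in the other.
Chair I (nitro axial, trifluoromethyl axial): E = 3.60 kcal/mol; chair II (nitro equatorial, trifluoromethyl equatorial): E = 0.00 kcal/mol.
ΔG = 3.60 kcal/mol between the two chairs.
K = exp(ΔG/RT) with R = 1.987×10⁻³ kcal mol⁻¹ K⁻¹ and T = 300 K gives K ≈ 420.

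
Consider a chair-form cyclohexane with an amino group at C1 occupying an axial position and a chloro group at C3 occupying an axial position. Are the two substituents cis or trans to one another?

cis

C1 and C3 have the same parity, so their axial bonds point in the same direction.
With same-parity carbons, two substituents on the same face are both axial or both equatorial; opposite faces give one of each.
Here the groups are axial/axial → same face → cis.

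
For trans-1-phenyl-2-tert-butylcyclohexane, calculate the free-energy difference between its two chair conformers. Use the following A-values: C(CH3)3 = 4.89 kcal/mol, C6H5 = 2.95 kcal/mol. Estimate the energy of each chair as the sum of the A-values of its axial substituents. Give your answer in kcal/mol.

C1 and C2 have opposite parity, so for the trans isomer the two substituents are e,e in one chair and a,a in the other.
Chair I (tert-butyl axial, phenyl axial): E = 7.84 kcal/mol.
Chair II (tert-butyl equatorial, phenyl equatorial): E = 0.00 kcal/mol.
ΔE = 7.84 − 0.00 = 7.84 kcal/mol; chair II is more stable.

7.84 kcal/mol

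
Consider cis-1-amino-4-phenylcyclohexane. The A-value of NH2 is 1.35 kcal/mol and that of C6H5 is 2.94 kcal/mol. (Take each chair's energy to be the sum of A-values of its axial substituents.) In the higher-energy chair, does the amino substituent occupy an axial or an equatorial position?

equatorial

C1 and C4 have opposite parity, so for the cis isomer the two substituents are one axial and one equatorial in each chair.
Chair I (amino axial, phenyl equatorial): E = 1.35 kcal/mol.
Chair II (amino equatorial, phenyl axial): E = 2.94 kcal/mol.
Chair II is the less stable (higher-energy) conformer, and in that chair the amino group is equatorial.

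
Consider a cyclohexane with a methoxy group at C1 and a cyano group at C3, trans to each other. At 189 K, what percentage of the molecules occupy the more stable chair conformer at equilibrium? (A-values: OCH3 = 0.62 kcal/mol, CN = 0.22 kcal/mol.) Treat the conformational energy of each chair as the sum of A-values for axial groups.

C1 and C3 have the same parity, so for the trans isomer the two substituents are one axial and one equatorial in each chair.
Chair I (methoxy axial, cyano equatorial): E = 0.62 kcal/mol; chair II (methoxy equatorial, cyano axial): E = 0.22 kcal/mol.
ΔG = 0.40 kcal/mol between the two chairs.
K = exp(ΔG/RT) with R = 1.987×10⁻³ kcal mol⁻¹ K⁻¹ and T = 189 K gives K ≈ 2.9.
Fraction in the lower-energy chair = K/(K+1) = 74.4%.

74.4%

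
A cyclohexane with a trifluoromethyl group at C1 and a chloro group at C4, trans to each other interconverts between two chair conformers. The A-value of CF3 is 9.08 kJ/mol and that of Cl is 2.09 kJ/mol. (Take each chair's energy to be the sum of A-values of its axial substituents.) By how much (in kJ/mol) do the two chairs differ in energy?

11.17 kJ/mol

C1 and C4 have opposite parity, so for the trans isomer the two substituents are e,e in one chair and a,a in the other.
Chair I (trifluoromethyl axial, chloro axial): E = 11.17 kJ/mol.
Chair II (trifluoromethyl equatorial, chloro equatorial): E = 0.00 kJ/mol.
ΔE = 11.17 − 0.00 = 11.17 kJ/mol; chair II is more stable.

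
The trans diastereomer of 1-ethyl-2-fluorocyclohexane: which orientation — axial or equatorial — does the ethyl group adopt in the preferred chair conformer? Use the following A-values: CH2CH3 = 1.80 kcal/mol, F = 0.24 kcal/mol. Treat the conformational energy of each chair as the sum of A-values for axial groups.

equatorial

C1 and C2 have opposite parity, so for the trans isomer the two substituents are e,e in one chair and a,a in the other.
Chair I (ethyl axial, fluoro axial): E = 2.04 kcal/mol.
Chair II (ethyl equatorial, fluoro equatorial): E = 0.00 kcal/mol.
Chair II is the more stable (lower-energy) conformer, and in that chair the ethyl group is equatorial.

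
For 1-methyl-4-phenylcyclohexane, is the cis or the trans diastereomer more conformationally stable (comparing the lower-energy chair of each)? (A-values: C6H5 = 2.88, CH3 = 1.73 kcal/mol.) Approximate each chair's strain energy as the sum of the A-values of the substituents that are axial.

trans

At 1,4 positions (parity opposite): cis → (a,e or e,a); trans → (e,e or a,a).
Best chair for cis: E = 1.73 kcal/mol; best chair for trans: E = 0.00 kcal/mol.
The trans isomer is lower by 1.73 kcal/mol.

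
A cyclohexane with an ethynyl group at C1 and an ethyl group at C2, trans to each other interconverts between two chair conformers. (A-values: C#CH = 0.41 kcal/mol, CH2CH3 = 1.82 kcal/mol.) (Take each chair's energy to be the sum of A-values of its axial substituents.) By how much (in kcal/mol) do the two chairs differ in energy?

C1 and C2 have opposite parity, so for the trans isomer the two substituents are e,e in one chair and a,a in the other.
Chair I (ethynyl axial, ethyl axial): E = 2.23 kcal/mol.
Chair II (ethynyl equatorial, ethyl equatorial): E = 0.00 kcal/mol.
ΔE = 2.23 − 0.00 = 2.23 kcal/mol; chair II is more stable.

2.23 kcal/mol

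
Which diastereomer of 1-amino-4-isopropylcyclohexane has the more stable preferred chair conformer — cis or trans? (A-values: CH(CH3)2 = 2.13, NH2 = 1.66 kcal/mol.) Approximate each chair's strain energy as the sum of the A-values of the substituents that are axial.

At 1,4 positions (parity opposite): cis → (a,e or e,a); trans → (e,e or a,a).
Best chair for cis: E = 1.66 kcal/mol; best chair for trans: E = 0.00 kcal/mol.
The trans isomer is lower by 1.66 kcal/mol.

trans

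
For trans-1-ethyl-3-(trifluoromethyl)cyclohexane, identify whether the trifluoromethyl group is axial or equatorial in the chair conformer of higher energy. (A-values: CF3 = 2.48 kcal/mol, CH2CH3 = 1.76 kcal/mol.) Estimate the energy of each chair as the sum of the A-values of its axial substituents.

C1 and C3 have the same parity, so for the trans isomer the two substituents are one axial and one equatorial in each chair.
Chair I (trifluoromethyl axial, ethyl equatorial): E = 2.48 kcal/mol.
Chair II (trifluoromethyl equatorial, ethyl axial): E = 1.76 kcal/mol.
Chair I is the less stable (higher-energy) conformer, and in that chair the trifluoromethyl group is axial.

axial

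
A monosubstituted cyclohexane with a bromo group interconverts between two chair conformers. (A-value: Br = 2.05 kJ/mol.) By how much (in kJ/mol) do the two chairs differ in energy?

2.05 kJ/mol

A monosubstituted cyclohexane has one chair with the bromo group axial (E = A = 2.05 kJ/mol) and one with it equatorial (E = 0).
ΔE = 2.05 − 0 = 2.05 kJ/mol.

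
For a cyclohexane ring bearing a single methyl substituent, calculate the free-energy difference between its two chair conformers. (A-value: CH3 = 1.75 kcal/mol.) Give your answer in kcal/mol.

A monosubstituted cyclohexane has one chair with the methyl group axial (E = A = 1.75 kcal/mol) and one with it equatorial (E = 0).
ΔE = 1.75 − 0 = 1.75 kcal/mol.

1.75 kcal/mol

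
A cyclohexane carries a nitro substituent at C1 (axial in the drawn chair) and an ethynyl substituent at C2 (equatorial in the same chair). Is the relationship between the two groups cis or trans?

cis

C1 and C2 have opposite parity, so their axial bonds point in opposite directions.
With opposite-parity carbons, two substituents on the same face are one axial and one equatorial; opposite faces give both axial or both equatorial.
Here the groups are axial/equatorial → same face → cis.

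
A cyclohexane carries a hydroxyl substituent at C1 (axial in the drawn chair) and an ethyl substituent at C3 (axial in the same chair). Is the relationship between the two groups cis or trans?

cis

C1 and C3 have the same parity, so their axial bonds point in the same direction.
With same-parity carbons, two substituents on the same face are both axial or both equatorial; opposite faces give one of each.
Here the groups are axial/axial → same face → cis.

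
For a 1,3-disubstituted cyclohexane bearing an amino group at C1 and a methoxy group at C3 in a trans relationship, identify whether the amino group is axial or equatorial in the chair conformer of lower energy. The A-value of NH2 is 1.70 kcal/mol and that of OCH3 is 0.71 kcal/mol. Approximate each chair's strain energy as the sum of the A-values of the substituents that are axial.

equatorial

C1 and C3 have the same parity, so for the trans isomer the two substituents are one axial and one equatorial in each chair.
Chair I (amino axial, methoxy equatorial): E = 1.70 kcal/mol.
Chair II (amino equatorial, methoxy axial): E = 0.71 kcal/mol.
Chair II is the more stable (lower-energy) conformer, and in that chair the amino group is equatorial.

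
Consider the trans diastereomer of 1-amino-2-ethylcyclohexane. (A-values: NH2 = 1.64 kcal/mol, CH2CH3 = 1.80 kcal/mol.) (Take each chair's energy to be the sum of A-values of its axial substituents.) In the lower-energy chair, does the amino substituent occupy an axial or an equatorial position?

C1 and C2 have opposite parity, so for the trans isomer the two substituents are e,e in one chair and a,a in the other.
Chair I (amino axial, ethyl axial): E = 3.44 kcal/mol.
Chair II (amino equatorial, ethyl equatorial): E = 0.00 kcal/mol.
Chair II is the more stable (lower-energy) conformer, and in that chair the amino group is equatorial.

equatorial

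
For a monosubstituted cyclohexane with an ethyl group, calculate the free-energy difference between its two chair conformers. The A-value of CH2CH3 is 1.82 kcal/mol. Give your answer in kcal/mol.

1.82 kcal/mol

A monosubstituted cyclohexane has one chair with the ethyl group axial (E = A = 1.82 kcal/mol) and one with it equatorial (E = 0).
ΔE = 1.82 − 0 = 1.82 kcal/mol.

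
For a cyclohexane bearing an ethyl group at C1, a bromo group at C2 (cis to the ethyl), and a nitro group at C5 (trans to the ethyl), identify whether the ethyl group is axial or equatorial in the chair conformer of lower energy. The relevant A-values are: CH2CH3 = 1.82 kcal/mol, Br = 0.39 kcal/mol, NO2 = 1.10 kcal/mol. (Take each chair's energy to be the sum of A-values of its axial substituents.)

Chair I (ethyl axial, bromo equatorial, nitro equatorial): E = 1.82 kcal/mol.
Chair II (ethyl equatorial, bromo axial, nitro axial): E = 1.49 kcal/mol.
Chair II is the more stable (lower-energy) conformer, and in that chair the ethyl group is equatorial.

equatorial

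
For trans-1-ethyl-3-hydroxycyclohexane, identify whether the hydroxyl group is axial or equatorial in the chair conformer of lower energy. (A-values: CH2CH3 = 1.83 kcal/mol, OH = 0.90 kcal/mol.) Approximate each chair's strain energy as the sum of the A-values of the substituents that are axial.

axial

C1 and C3 have the same parity, so for the trans isomer the two substituents are one axial and one equatorial in each chair.
Chair I (ethyl axial, hydroxyl equatorial): E = 1.83 kcal/mol.
Chair II (ethyl equatorial, hydroxyl axial): E = 0.90 kcal/mol.
Chair II is the more stable (lower-energy) conformer, and in that chair the hydroxyl group is axial.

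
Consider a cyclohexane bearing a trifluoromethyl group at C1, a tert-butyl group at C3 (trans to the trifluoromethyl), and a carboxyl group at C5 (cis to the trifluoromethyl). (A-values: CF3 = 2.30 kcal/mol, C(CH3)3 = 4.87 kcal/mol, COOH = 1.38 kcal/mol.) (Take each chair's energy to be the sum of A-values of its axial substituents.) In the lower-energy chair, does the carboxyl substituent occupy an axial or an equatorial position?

axial

Chair I (trifluoromethyl axial, tert-butyl equatorial, carboxyl axial): E = 3.68 kcal/mol.
Chair II (trifluoromethyl equatorial, tert-butyl axial, carboxyl equatorial): E = 4.87 kcal/mol.
Chair I is the more stable (lower-energy) conformer, and in that chair the carboxyl group is axial.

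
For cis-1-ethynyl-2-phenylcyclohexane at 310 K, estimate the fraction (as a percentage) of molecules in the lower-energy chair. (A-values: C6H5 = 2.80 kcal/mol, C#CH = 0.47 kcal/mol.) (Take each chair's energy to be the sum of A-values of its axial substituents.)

C1 and C2 have opposite parity, so for the cis isomer the two substituents are one axial and one equatorial in each chair.
Chair I (phenyl axial, ethynyl equatorial): E = 2.80 kcal/mol; chair II (phenyl equatorial, ethynyl axial): E = 0.47 kcal/mol.
ΔG = 2.33 kcal/mol between the two chairs.
K = exp(ΔG/RT) with R = 1.987×10⁻³ kcal mol⁻¹ K⁻¹ and T = 310 K gives K ≈ 43.9.
Fraction in the lower-energy chair = K/(K+1) = 97.8%.

97.8%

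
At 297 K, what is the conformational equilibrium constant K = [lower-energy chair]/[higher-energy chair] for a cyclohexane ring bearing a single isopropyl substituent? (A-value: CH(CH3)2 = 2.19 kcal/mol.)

One chair has the isopropyl group axial (E = 2.19 kcal/mol) and the other has it equatorial (E = 0).
ΔG = 2.19 kcal/mol between the two chairs.
K = exp(ΔG/RT) with R = 1.987×10⁻³ kcal mol⁻¹ K⁻¹ and T = 297 K gives K ≈ 40.9.

K ≈ 40.9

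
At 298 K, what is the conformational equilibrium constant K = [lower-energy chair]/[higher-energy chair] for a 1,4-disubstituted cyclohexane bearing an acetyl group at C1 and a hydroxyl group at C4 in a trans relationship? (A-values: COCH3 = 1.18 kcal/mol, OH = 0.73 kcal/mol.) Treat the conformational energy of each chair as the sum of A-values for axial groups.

K ≈ 25.2

C1 and C4 have opposite parity, so for the trans isomer the two substituents are e,e in one chair and a,a in the other.
Chair I (acetyl axial, hydroxyl axial): E = 1.91 kcal/mol; chair II (acetyl equatorial, hydroxyl equatorial): E = 0.00 kcal/mol.
ΔG = 1.91 kcal/mol between the two chairs.
K = exp(ΔG/RT) with R = 1.987×10⁻³ kcal mol⁻¹ K⁻¹ and T = 298 K gives K ≈ 25.2.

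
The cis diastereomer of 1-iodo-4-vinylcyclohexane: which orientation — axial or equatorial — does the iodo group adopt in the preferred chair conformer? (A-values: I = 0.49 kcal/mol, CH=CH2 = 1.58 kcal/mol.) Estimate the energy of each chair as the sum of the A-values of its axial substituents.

axial

C1 and C4 have opposite parity, so for the cis isomer the two substituents are one axial and one equatorial in each chair.
Chair I (iodo axial, vinyl equatorial): E = 0.49 kcal/mol.
Chair II (iodo equatorial, vinyl axial): E = 1.58 kcal/mol.
Chair I is the more stable (lower-energy) conformer, and in that chair the iodo group is axial.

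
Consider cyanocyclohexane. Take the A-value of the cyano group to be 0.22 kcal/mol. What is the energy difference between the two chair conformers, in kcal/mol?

A monosubstituted cyclohexane has one chair with the cyano group axial (E = A = 0.22 kcal/mol) and one with it equatorial (E = 0).
ΔE = 0.22 − 0 = 0.22 kcal/mol.

0.22 kcal/mol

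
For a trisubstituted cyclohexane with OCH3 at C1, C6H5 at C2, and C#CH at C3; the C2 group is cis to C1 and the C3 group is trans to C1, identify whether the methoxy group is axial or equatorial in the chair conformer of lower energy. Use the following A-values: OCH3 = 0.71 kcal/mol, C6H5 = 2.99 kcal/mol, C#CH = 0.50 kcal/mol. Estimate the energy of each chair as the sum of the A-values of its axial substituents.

axial

Chair I (methoxy axial, phenyl equatorial, ethynyl equatorial): E = 0.71 kcal/mol.
Chair II (methoxy equatorial, phenyl axial, ethynyl axial): E = 3.49 kcal/mol.
Chair I is the more stable (lower-energy) conformer, and in that chair the methoxy group is axial.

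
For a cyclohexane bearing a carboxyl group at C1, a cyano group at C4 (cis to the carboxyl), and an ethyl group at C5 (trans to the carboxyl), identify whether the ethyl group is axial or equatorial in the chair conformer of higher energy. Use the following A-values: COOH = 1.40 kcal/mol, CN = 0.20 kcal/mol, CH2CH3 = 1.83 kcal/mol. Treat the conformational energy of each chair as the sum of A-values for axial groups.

axial

Chair I (carboxyl axial, cyano equatorial, ethyl equatorial): E = 1.40 kcal/mol.
Chair II (carboxyl equatorial, cyano axial, ethyl axial): E = 2.03 kcal/mol.
Chair II is the less stable (higher-energy) conformer, and in that chair the ethyl group is axial.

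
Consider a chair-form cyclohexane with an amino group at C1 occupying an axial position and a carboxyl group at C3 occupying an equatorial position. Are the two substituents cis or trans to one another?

trans

C1 and C3 have the same parity, so their axial bonds point in the same direction.
With same-parity carbons, two substituents on the same face are both axial or both equatorial; opposite faces give one of each.
Here the groups are axial/equatorial → opposite face → trans.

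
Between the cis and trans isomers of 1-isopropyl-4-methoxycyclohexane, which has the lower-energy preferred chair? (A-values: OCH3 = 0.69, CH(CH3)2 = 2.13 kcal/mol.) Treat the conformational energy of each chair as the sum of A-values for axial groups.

trans

At 1,4 positions (parity opposite): cis → (a,e or e,a); trans → (e,e or a,a).
Best chair for cis: E = 0.69 kcal/mol; best chair for trans: E = 0.00 kcal/mol.
The trans isomer is lower by 0.69 kcal/mol.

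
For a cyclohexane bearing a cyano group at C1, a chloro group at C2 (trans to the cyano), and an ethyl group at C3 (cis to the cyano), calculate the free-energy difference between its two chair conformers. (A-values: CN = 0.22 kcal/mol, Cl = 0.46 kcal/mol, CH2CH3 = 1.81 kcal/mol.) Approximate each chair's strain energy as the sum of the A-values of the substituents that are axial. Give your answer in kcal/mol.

Chair I (cyano axial, chloro axial, ethyl axial): E = 2.49 kcal/mol.
Chair II (cyano equatorial, chloro equatorial, ethyl equatorial): E = 0.00 kcal/mol.
ΔE = 2.49 − 0.00 = 2.49 kcal/mol; chair II is more stable.

2.49 kcal/mol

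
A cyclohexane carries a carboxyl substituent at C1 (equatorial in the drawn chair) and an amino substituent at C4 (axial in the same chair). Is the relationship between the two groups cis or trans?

C1 and C4 have opposite parity, so their axial bonds point in opposite directions.
With opposite-parity carbons, two substituents on the same face are one axial and one equatorial; opposite faces give both axial or both equatorial.
Here the groups are equatorial/axial → same face → cis.

cis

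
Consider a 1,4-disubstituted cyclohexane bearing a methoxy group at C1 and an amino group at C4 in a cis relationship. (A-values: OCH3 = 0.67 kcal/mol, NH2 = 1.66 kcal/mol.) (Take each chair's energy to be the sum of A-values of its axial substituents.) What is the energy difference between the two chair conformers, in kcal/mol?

C1 and C4 have opposite parity, so for the cis isomer the two substituents are one axial and one equatorial in each chair.
Chair I (methoxy axial, amino equatorial): E = 0.67 kcal/mol.
Chair II (methoxy equatorial, amino axial): E = 1.66 kcal/mol.
ΔE = 1.66 − 0.67 = 0.99 kcal/mol; chair I is more stable.

0.99 kcal/mol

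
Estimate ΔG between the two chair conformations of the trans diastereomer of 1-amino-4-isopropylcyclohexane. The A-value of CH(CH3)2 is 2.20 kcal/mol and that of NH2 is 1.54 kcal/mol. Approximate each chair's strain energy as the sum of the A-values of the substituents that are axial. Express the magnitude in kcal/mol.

C1 and C4 have opposite parity, so for the trans isomer the two substituents are e,e in one chair and a,a in the other.
Chair I (isopropyl axial, amino axial): E = 3.74 kcal/mol.
Chair II (isopropyl equatorial, amino equatorial): E = 0.00 kcal/mol.
ΔE = 3.74 − 0.00 = 3.74 kcal/mol; chair II is more stable.

3.74 kcal/mol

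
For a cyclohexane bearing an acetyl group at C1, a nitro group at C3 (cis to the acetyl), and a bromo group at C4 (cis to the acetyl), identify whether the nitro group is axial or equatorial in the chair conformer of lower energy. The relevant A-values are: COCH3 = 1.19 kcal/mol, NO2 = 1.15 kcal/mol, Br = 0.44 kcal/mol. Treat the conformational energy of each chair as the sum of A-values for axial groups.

Chair I (acetyl axial, nitro axial, bromo equatorial): E = 2.34 kcal/mol.
Chair II (acetyl equatorial, nitro equatorial, bromo axial): E = 0.44 kcal/mol.
Chair II is the more stable (lower-energy) conformer, and in that chair the nitro group is equatorial.

equatorial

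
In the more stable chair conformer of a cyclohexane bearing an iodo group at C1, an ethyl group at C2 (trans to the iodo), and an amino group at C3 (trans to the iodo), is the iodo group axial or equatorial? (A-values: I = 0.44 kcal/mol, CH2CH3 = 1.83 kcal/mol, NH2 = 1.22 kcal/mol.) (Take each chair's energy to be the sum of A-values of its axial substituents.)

equatorial

Chair I (iodo axial, ethyl axial, amino equatorial): E = 2.27 kcal/mol.
Chair II (iodo equatorial, ethyl equatorial, amino axial): E = 1.22 kcal/mol.
Chair II is the more stable (lower-energy) conformer, and in that chair the iodo group is equatorial.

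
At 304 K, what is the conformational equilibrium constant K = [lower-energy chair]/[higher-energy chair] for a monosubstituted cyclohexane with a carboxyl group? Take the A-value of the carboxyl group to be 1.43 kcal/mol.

One chair has the carboxyl group axial (E = 1.43 kcal/mol) and the other has it equatorial (E = 0).
ΔG = 1.43 kcal/mol between the two chairs.
K = exp(ΔG/RT) with R = 1.987×10⁻³ kcal mol⁻¹ K⁻¹ and T = 304 K gives K ≈ 10.7.

K ≈ 10.7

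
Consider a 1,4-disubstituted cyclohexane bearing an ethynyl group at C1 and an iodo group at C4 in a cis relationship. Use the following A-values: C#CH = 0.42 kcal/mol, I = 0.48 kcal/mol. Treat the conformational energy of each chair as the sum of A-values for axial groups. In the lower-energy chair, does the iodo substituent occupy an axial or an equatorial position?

C1 and C4 have opposite parity, so for the cis isomer the two substituents are one axial and one equatorial in each chair.
Chair I (ethynyl axial, iodo equatorial): E = 0.42 kcal/mol.
Chair II (ethynyl equatorial, iodo axial): E = 0.48 kcal/mol.
Chair I is the more stable (lower-energy) conformer, and in that chair the iodo group is equatorial.

equatorial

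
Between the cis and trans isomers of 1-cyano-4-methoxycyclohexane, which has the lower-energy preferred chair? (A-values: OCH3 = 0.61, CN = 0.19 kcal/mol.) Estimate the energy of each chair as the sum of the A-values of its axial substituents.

At 1,4 positions (parity opposite): cis → (a,e or e,a); trans → (e,e or a,a).
Best chair for cis: E = 0.19 kcal/mol; best chair for trans: E = 0.00 kcal/mol.
The trans isomer is lower by 0.19 kcal/mol.

trans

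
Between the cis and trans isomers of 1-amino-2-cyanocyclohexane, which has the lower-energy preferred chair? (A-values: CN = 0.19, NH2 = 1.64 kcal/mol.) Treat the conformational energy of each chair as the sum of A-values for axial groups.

At 1,2 positions (parity opposite): cis → (a,e or e,a); trans → (e,e or a,a).
Best chair for cis: E = 0.19 kcal/mol; best chair for trans: E = 0.00 kcal/mol.
The trans isomer is lower by 0.19 kcal/mol.

trans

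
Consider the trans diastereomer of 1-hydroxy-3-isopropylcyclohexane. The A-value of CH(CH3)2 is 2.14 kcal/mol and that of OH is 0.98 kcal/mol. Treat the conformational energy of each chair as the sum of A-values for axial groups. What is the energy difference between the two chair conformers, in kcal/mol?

1.16 kcal/mol

C1 and C3 have the same parity, so for the trans isomer the two substituents are one axial and one equatorial in each chair.
Chair I (isopropyl axial, hydroxyl equatorial): E = 2.14 kcal/mol.
Chair II (isopropyl equatorial, hydroxyl axial): E = 0.98 kcal/mol.
ΔE = 2.14 − 0.98 = 1.16 kcal/mol; chair II is more stable.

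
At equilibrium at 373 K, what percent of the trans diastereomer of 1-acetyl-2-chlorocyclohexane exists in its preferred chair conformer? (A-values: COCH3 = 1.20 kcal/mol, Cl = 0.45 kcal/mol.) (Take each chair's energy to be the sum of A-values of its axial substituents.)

C1 and C2 have opposite parity, so for the trans isomer the two substituents are e,e in one chair and a,a in the other.
Chair I (acetyl axial, chloro axial): E = 1.65 kcal/mol; chair II (acetyl equatorial, chloro equatorial): E = 0.00 kcal/mol.
ΔG = 1.65 kcal/mol between the two chairs.
K = exp(ΔG/RT) with R = 1.987×10⁻³ kcal mol⁻¹ K⁻¹ and T = 373 K gives K ≈ 9.27.
Fraction in the lower-energy chair = K/(K+1) = 90.3%.

90.3%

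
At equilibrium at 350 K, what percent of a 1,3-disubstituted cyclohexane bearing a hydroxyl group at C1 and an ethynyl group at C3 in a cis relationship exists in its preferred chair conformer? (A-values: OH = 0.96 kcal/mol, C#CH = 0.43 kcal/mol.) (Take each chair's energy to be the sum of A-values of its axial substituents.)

88.1%

C1 and C3 have the same parity, so for the cis isomer the two substituents are e,e in one chair and a,a in the other.
Chair I (hydroxyl axial, ethynyl axial): E = 1.39 kcal/mol; chair II (hydroxyl equatorial, ethynyl equatorial): E = 0.00 kcal/mol.
ΔG = 1.39 kcal/mol between the two chairs.
K = exp(ΔG/RT) with R = 1.987×10⁻³ kcal mol⁻¹ K⁻¹ and T = 350 K gives K ≈ 7.38.
Fraction in the lower-energy chair = K/(K+1) = 88.1%.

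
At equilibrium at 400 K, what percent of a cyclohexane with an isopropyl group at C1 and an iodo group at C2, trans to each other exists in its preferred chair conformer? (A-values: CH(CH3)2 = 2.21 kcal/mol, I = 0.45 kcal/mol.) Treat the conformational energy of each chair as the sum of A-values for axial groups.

96.6%

C1 and C2 have opposite parity, so for the trans isomer the two substituents are e,e in one chair and a,a in the other.
Chair I (isopropyl axial, iodo axial): E = 2.66 kcal/mol; chair II (isopropyl equatorial, iodo equatorial): E = 0.00 kcal/mol.
ΔG = 2.66 kcal/mol between the two chairs.
K = exp(ΔG/RT) with R = 1.987×10⁻³ kcal mol⁻¹ K⁻¹ and T = 400 K gives K ≈ 28.4.
Fraction in the lower-energy chair = K/(K+1) = 96.6%.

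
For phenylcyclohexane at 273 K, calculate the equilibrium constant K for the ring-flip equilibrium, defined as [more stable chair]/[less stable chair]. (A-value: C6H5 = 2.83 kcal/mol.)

One chair has the phenyl group axial (E = 2.83 kcal/mol) and the other has it equatorial (E = 0).
ΔG = 2.83 kcal/mol between the two chairs.
K = exp(ΔG/RT) with R = 1.987×10⁻³ kcal mol⁻¹ K⁻¹ and T = 273 K gives K ≈ 184.

K ≈ 184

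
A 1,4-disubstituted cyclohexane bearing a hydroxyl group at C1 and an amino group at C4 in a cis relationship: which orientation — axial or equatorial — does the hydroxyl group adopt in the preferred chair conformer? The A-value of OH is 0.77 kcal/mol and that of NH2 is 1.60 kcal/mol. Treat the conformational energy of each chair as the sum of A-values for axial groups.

axial

C1 and C4 have opposite parity, so for the cis isomer the two substituents are one axial and one equatorial in each chair.
Chair I (hydroxyl axial, amino equatorial): E = 0.77 kcal/mol.
Chair II (hydroxyl equatorial, amino axial): E = 1.60 kcal/mol.
Chair I is the more stable (lower-energy) conformer, and in that chair the hydroxyl group is axial.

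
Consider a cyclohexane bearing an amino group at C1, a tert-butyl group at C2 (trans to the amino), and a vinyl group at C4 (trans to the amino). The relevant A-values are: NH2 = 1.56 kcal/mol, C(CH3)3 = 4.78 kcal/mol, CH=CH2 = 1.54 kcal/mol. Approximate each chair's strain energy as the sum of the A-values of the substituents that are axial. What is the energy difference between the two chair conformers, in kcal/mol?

Chair I (amino axial, tert-butyl axial, vinyl axial): E = 7.88 kcal/mol.
Chair II (amino equatorial, tert-butyl equatorial, vinyl equatorial): E = 0.00 kcal/mol.
ΔE = 7.88 − 0.00 = 7.88 kcal/mol; chair II is more stable.

7.88 kcal/mol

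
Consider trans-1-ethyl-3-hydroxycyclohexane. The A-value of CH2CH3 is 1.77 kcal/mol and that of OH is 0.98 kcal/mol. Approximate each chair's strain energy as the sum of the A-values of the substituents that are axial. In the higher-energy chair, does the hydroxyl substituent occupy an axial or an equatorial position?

equatorial

C1 and C3 have the same parity, so for the trans isomer the two substituents are one axial and one equatorial in each chair.
Chair I (ethyl axial, hydroxyl equatorial): E = 1.77 kcal/mol.
Chair II (ethyl equatorial, hydroxyl axial): E = 0.98 kcal/mol.
Chair I is the less stable (higher-energy) conformer, and in that chair the hydroxyl group is equatorial.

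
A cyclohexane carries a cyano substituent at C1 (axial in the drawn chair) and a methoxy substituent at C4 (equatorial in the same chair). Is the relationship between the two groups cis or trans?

C1 and C4 have opposite parity, so their axial bonds point in opposite directions.
With opposite-parity carbons, two substituents on the same face are one axial and one equatorial; opposite faces give both axial or both equatorial.
Here the groups are axial/equatorial → same face → cis.

cis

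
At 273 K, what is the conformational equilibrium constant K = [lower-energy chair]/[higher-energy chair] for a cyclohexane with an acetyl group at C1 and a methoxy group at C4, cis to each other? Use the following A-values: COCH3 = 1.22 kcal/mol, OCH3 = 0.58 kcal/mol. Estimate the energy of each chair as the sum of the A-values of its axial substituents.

C1 and C4 have opposite parity, so for the cis isomer the two substituents are one axial and one equatorial in each chair.
Chair I (acetyl axial, methoxy equatorial): E = 1.22 kcal/mol; chair II (acetyl equatorial, methoxy axial): E = 0.58 kcal/mol.
ΔG = 0.64 kcal/mol between the two chairs.
K = exp(ΔG/RT) with R = 1.987×10⁻³ kcal mol⁻¹ K⁻¹ and T = 273 K gives K ≈ 3.25.

K ≈ 3.25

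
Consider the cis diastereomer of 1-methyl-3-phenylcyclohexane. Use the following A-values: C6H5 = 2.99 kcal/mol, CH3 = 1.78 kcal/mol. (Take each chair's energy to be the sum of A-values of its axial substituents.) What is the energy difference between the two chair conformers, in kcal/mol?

C1 and C3 have the same parity, so for the cis isomer the two substituents are e,e in one chair and a,a in the other.
Chair I (phenyl axial, methyl axial): E = 4.77 kcal/mol.
Chair II (phenyl equatorial, methyl equatorial): E = 0.00 kcal/mol.
ΔE = 4.77 − 0.00 = 4.77 kcal/mol; chair II is more stable.

4.77 kcal/mol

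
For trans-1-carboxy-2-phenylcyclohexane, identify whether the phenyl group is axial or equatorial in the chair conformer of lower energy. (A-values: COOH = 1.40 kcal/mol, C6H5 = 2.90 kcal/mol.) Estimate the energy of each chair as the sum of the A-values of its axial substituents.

C1 and C2 have opposite parity, so for the trans isomer the two substituents are e,e in one chair and a,a in the other.
Chair I (carboxyl axial, phenyl axial): E = 4.30 kcal/mol.
Chair II (carboxyl equatorial, phenyl equatorial): E = 0.00 kcal/mol.
Chair II is the more stable (lower-energy) conformer, and in that chair the phenyl group is equatorial.

equatorial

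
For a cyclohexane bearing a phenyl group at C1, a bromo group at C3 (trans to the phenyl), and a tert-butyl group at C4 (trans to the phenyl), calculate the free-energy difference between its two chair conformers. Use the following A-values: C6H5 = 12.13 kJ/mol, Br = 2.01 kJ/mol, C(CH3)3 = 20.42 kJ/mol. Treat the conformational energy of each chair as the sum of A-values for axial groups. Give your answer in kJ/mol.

Chair I (phenyl axial, bromo equatorial, tert-butyl axial): E = 32.55 kJ/mol.
Chair II (phenyl equatorial, bromo axial, tert-butyl equatorial): E = 2.01 kJ/mol.
ΔE = 32.55 − 2.01 = 30.54 kJ/mol; chair II is more stable.

30.54 kJ/mol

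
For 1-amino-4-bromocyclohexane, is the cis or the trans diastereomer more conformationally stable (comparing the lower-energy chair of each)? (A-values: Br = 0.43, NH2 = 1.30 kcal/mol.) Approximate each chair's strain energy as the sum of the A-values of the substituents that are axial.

At 1,4 positions (parity opposite): cis → (a,e or e,a); trans → (e,e or a,a).
Best chair for cis: E = 0.43 kcal/mol; best chair for trans: E = 0.00 kcal/mol.
The trans isomer is lower by 0.43 kcal/mol.

trans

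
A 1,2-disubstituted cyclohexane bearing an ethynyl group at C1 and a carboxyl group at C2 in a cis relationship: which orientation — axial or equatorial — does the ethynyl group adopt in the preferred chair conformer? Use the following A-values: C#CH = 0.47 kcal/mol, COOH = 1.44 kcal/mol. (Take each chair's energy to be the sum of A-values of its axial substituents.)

C1 and C2 have opposite parity, so for the cis isomer the two substituents are one axial and one equatorial in each chair.
Chair I (ethynyl axial, carboxyl equatorial): E = 0.47 kcal/mol.
Chair II (ethynyl equatorial, carboxyl axial): E = 1.44 kcal/mol.
Chair I is the more stable (lower-energy) conformer, and in that chair the ethynyl group is axial.

axial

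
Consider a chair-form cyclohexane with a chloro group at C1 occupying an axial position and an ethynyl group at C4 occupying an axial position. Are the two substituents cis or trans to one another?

trans

C1 and C4 have opposite parity, so their axial bonds point in opposite directions.
With opposite-parity carbons, two substituents on the same face are one axial and one equatorial; opposite faces give both axial or both equatorial.
Here the groups are axial/axial → opposite face → trans.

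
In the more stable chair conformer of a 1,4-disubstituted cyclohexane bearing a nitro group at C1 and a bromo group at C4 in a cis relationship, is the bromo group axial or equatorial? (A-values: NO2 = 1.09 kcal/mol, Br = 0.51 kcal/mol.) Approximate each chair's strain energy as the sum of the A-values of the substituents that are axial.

C1 and C4 have opposite parity, so for the cis isomer the two substituents are one axial and one equatorial in each chair.
Chair I (nitro axial, bromo equatorial): E = 1.09 kcal/mol.
Chair II (nitro equatorial, bromo axial): E = 0.51 kcal/mol.
Chair II is the more stable (lower-energy) conformer, and in that chair the bromo group is axial.

axial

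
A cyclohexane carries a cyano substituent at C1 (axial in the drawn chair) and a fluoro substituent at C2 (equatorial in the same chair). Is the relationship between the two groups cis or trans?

cis

C1 and C2 have opposite parity, so their axial bonds point in opposite directions.
With opposite-parity carbons, two substituents on the same face are one axial and one equatorial; opposite faces give both axial or both equatorial.
Here the groups are axial/equatorial → same face → cis.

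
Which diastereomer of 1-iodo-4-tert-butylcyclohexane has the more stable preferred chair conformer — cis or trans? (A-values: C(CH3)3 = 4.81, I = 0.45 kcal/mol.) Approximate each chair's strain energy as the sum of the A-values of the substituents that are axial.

At 1,4 positions (parity opposite): cis → (a,e or e,a); trans → (e,e or a,a).
Best chair for cis: E = 0.45 kcal/mol; best chair for trans: E = 0.00 kcal/mol.
The trans isomer is lower by 0.45 kcal/mol.

trans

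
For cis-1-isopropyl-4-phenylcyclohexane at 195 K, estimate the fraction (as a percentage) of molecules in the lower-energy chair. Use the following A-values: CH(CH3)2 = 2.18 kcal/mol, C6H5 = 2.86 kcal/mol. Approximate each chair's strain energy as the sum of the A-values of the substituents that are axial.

85.3%

C1 and C4 have opposite parity, so for the cis isomer the two substituents are one axial and one equatorial in each chair.
Chair I (isopropyl axial, phenyl equatorial): E = 2.18 kcal/mol; chair II (isopropyl equatorial, phenyl axial): E = 2.86 kcal/mol.
ΔG = 0.68 kcal/mol between the two chairs.
K = exp(ΔG/RT) with R = 1.987×10⁻³ kcal mol⁻¹ K⁻¹ and T = 195 K gives K ≈ 5.78.
Fraction in the lower-energy chair = K/(K+1) = 85.3%.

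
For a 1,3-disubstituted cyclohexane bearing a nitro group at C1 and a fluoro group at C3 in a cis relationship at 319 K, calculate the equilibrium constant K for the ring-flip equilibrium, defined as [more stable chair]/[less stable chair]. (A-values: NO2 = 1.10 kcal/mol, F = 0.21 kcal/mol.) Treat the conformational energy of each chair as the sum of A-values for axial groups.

K ≈ 7.90

C1 and C3 have the same parity, so for the cis isomer the two substituents are e,e in one chair and a,a in the other.
Chair I (nitro axial, fluoro axial): E = 1.31 kcal/mol; chair II (nitro equatorial, fluoro equatorial): E = 0.00 kcal/mol.
ΔG = 1.31 kcal/mol between the two chairs.
K = exp(ΔG/RT) with R = 1.987×10⁻³ kcal mol⁻¹ K⁻¹ and T = 319 K gives K ≈ 7.9.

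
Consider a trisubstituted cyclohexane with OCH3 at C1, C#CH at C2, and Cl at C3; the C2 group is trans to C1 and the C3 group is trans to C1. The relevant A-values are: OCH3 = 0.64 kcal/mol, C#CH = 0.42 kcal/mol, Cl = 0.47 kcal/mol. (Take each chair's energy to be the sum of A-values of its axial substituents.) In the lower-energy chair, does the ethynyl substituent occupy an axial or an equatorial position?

equatorial

Chair I (methoxy axial, ethynyl axial, chloro equatorial): E = 1.06 kcal/mol.
Chair II (methoxy equatorial, ethynyl equatorial, chloro axial): E = 0.47 kcal/mol.
Chair II is the more stable (lower-energy) conformer, and in that chair the ethynyl group is equatorial.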